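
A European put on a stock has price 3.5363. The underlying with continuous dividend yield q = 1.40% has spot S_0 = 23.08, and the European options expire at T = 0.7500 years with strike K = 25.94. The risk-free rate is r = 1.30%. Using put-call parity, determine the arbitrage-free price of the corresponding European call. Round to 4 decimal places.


Put-call parity: C - P = S_0 * exp(-qT) - K * exp(-rT).
S_0 * exp(-qT) = 23.0800 * 0.98955493 = 22.83892784
K * exp(-rT) = 25.9400 * 0.99029738 = 25.68831396
C = P + S*exp(-qT) - K*exp(-rT)
C = 3.5363 + 22.83892784 - 25.68831396 = 0.6869

Answer: Call price = 0.6869


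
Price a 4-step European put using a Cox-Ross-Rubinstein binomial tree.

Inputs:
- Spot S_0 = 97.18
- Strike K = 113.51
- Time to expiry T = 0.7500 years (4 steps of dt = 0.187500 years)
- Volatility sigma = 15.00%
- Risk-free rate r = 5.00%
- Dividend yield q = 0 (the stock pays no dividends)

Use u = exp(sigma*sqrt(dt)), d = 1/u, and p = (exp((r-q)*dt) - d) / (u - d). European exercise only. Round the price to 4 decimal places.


Answer: Price = V(0,0) = 13.3048

Derivation:
dt = T/N = 0.187500
u = exp(sigma*sqrt(dt)) = 1.067108; d = 1/u = 0.937113
p = (exp((r-q)*dt) - d) / (u - d) = 0.556225
Discount per step: exp(-r*dt) = 0.990669
Stock lattice S(k, i) with i counting down-moves:
  k=0: S(0,0) = 97.1800
  k=1: S(1,0) = 103.7015; S(1,1) = 91.0686
  k=2: S(2,0) = 110.6607; S(2,1) = 97.1800; S(2,2) = 85.3415
  k=3: S(3,0) = 118.0869; S(3,1) = 103.7015; S(3,2) = 91.0686; S(3,3) = 79.9746
  k=4: S(4,0) = 126.0114; S(4,1) = 110.6607; S(4,2) = 97.1800; S(4,3) = 85.3415; S(4,4) = 74.9452
Terminal payoffs V(N, i) = max(K - S_T, 0):
  V(4,0) = 0.000000; V(4,1) = 2.849303; V(4,2) = 16.330000; V(4,3) = 28.168477; V(4,4) = 38.564790
Backward induction: V(k, i) = exp(-r*dt) * [p * V(k+1, i) + (1-p) * V(k+1, i+1)].
  V(3,0) = exp(-r*dt) * [p*0.000000 + (1-p)*2.849303] = 1.252651
  V(3,1) = exp(-r*dt) * [p*2.849303 + (1-p)*16.330000] = 8.749290
  V(3,2) = exp(-r*dt) * [p*16.330000 + (1-p)*28.168477] = 21.382221
  V(3,3) = exp(-r*dt) * [p*28.168477 + (1-p)*38.564790] = 32.476206
  V(2,0) = exp(-r*dt) * [p*1.252651 + (1-p)*8.749290] = 4.536741
  V(2,1) = exp(-r*dt) * [p*8.749290 + (1-p)*21.382221] = 14.221516
  V(2,2) = exp(-r*dt) * [p*21.382221 + (1-p)*32.476206] = 26.059994
  V(1,0) = exp(-r*dt) * [p*4.536741 + (1-p)*14.221516] = 8.752165
  V(1,1) = exp(-r*dt) * [p*14.221516 + (1-p)*26.059994] = 19.293411
  V(0,0) = exp(-r*dt) * [p*8.752165 + (1-p)*19.293411] = 13.304789


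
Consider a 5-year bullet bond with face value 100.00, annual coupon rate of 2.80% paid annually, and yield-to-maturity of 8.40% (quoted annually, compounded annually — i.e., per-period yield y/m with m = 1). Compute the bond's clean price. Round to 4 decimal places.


Answer: Price = 77.8746

Derivation:
Coupon per period c = face * coupon_rate / m = 2.800000
Periods per year m = 1; per-period yield y/m = 0.084000
Number of cashflows N = 5
Cashflows (t years, CF_t, discount factor 1/(1+y/m)^(m*t), PV):
  t = 1.0000: CF_t = 2.800000, DF = 0.922509, PV = 2.583026
  t = 2.0000: CF_t = 2.800000, DF = 0.851023, PV = 2.382865
  t = 3.0000: CF_t = 2.800000, DF = 0.785077, PV = 2.198215
  t = 4.0000: CF_t = 2.800000, DF = 0.724241, PV = 2.027874
  t = 5.0000: CF_t = 102.800000, DF = 0.668119, PV = 68.682596
Price P = sum_t PV_t = 77.874576


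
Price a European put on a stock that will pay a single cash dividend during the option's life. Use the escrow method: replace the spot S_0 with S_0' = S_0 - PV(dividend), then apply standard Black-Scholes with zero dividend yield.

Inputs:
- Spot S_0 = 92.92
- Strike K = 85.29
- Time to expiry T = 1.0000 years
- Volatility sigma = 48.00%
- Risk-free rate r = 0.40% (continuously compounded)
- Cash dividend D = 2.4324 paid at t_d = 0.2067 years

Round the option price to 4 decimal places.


PV(D) = D * exp(-r * t_d) = 2.4324 * 0.99917354 = 2.43038972
S_0' = S_0 - PV(D) = 92.9200 - 2.43038972 = 90.48961028
d1 = (ln(S_0'/K) + (r + sigma^2/2)*T) / (sigma*sqrt(T)) = 0.37162047
d2 = d1 - sigma*sqrt(T) = -0.10837953
exp(-rT) = 0.99600799
N(-d1) = 0.35508772; N(-d2) = 0.54315268
P = K * exp(-rT) * N(-d2) - S_0' * N(-d1) = 85.2900 * 0.99600799 * 0.54315268 - 90.48961028 * 0.35508772 = 14.0088

Answer: Price = 14.0088


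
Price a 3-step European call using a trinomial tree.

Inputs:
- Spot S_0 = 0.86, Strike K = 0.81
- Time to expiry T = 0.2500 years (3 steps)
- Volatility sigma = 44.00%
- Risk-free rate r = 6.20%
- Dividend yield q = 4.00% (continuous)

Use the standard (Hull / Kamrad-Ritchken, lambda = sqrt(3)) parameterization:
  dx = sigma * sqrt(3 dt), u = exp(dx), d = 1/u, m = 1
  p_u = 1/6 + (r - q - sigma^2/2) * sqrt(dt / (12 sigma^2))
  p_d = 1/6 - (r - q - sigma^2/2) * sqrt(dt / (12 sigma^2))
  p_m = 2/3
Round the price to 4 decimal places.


Answer: Price = V(0,0) = 0.1027

Derivation:
dt = T/N = 0.083333; dx = sigma*sqrt(3*dt) = 0.220000
u = exp(dx) = 1.246077; d = 1/u = 0.802519
p_u = 0.152500, p_m = 0.666667, p_d = 0.180833
Discount per step: exp(-r*dt) = 0.994847
Stock lattice S(k, j) with j the centered position index:
  k=0: S(0,+0) = 0.8600
  k=1: S(1,-1) = 0.6902; S(1,+0) = 0.8600; S(1,+1) = 1.0716
  k=2: S(2,-2) = 0.5539; S(2,-1) = 0.6902; S(2,+0) = 0.8600; S(2,+1) = 1.0716; S(2,+2) = 1.3353
  k=3: S(3,-3) = 0.4445; S(3,-2) = 0.5539; S(3,-1) = 0.6902; S(3,+0) = 0.8600; S(3,+1) = 1.0716; S(3,+2) = 1.3353; S(3,+3) = 1.6639
Terminal payoffs V(N, j) = max(S_T - K, 0):
  V(3,-3) = 0.000000; V(3,-2) = 0.000000; V(3,-1) = 0.000000; V(3,+0) = 0.050000; V(3,+1) = 0.261626; V(3,+2) = 0.525328; V(3,+3) = 0.853921
Backward induction: V(k, j) = exp(-r*dt) * [p_u * V(k+1, j+1) + p_m * V(k+1, j) + p_d * V(k+1, j-1)]
  V(2,-2) = exp(-r*dt) * [p_u*0.000000 + p_m*0.000000 + p_d*0.000000] = 0.000000
  V(2,-1) = exp(-r*dt) * [p_u*0.050000 + p_m*0.000000 + p_d*0.000000] = 0.007586
  V(2,+0) = exp(-r*dt) * [p_u*0.261626 + p_m*0.050000 + p_d*0.000000] = 0.072854
  V(2,+1) = exp(-r*dt) * [p_u*0.525328 + p_m*0.261626 + p_d*0.050000] = 0.262213
  V(2,+2) = exp(-r*dt) * [p_u*0.853921 + p_m*0.525328 + p_d*0.261626] = 0.525033
  V(1,-1) = exp(-r*dt) * [p_u*0.072854 + p_m*0.007586 + p_d*0.000000] = 0.016084
  V(1,+0) = exp(-r*dt) * [p_u*0.262213 + p_m*0.072854 + p_d*0.007586] = 0.089465
  V(1,+1) = exp(-r*dt) * [p_u*0.525033 + p_m*0.262213 + p_d*0.072854] = 0.266669
  V(0,+0) = exp(-r*dt) * [p_u*0.266669 + p_m*0.089465 + p_d*0.016084] = 0.102687


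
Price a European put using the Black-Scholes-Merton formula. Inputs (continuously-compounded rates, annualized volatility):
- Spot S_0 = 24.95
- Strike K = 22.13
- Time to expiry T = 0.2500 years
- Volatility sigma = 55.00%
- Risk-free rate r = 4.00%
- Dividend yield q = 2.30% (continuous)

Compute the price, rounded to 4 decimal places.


d1 = (ln(S/K) + (r - q + 0.5*sigma^2) * T) / (sigma * sqrt(T)) = 0.58909879
d2 = d1 - sigma * sqrt(T) = 0.31409879
exp(-rT) = 0.99004983; exp(-qT) = 0.99426650
P = K * exp(-rT) * N(-d2) - S_0 * exp(-qT) * N(-d1)
N(-d1) = 0.27789750; N(-d2) = 0.37672300
P = 22.1300 * 0.99004983 * 0.37672300 - 24.9500 * 0.99426650 * 0.27789750 = 1.3601

Answer: Price = 1.3601


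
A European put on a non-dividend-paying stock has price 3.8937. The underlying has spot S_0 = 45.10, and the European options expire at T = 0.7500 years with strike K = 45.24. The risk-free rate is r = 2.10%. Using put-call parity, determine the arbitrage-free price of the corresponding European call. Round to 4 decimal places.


Put-call parity: C - P = S_0 * exp(-qT) - K * exp(-rT).
S_0 * exp(-qT) = 45.1000 * 1.00000000 = 45.10000000
K * exp(-rT) = 45.2400 * 0.98437338 = 44.53305183
C = P + S*exp(-qT) - K*exp(-rT)
C = 3.8937 + 45.10000000 - 44.53305183 = 4.4606

Answer: Call price = 4.4606


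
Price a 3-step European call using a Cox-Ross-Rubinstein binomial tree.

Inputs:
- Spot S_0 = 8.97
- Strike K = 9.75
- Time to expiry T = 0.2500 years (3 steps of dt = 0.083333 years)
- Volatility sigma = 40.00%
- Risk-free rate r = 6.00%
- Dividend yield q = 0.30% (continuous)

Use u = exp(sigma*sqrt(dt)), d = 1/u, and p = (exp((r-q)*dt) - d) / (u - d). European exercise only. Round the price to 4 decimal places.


dt = T/N = 0.083333
u = exp(sigma*sqrt(dt)) = 1.122401; d = 1/u = 0.890947
p = (exp((r-q)*dt) - d) / (u - d) = 0.491736
Discount per step: exp(-r*dt) = 0.995012
Stock lattice S(k, i) with i counting down-moves:
  k=0: S(0,0) = 8.9700
  k=1: S(1,0) = 10.0679; S(1,1) = 7.9918
  k=2: S(2,0) = 11.3003; S(2,1) = 8.9700; S(2,2) = 7.1203
  k=3: S(3,0) = 12.6834; S(3,1) = 10.0679; S(3,2) = 7.9918; S(3,3) = 6.3438
Terminal payoffs V(N, i) = max(S_T - K, 0):
  V(3,0) = 2.933423; V(3,1) = 0.317936; V(3,2) = 0.000000; V(3,3) = 0.000000
Backward induction: V(k, i) = exp(-r*dt) * [p * V(k+1, i) + (1-p) * V(k+1, i+1)].
  V(2,0) = exp(-r*dt) * [p*2.933423 + (1-p)*0.317936] = 1.596064
  V(2,1) = exp(-r*dt) * [p*0.317936 + (1-p)*0.000000] = 0.155561
  V(2,2) = exp(-r*dt) * [p*0.000000 + (1-p)*0.000000] = 0.000000
  V(1,0) = exp(-r*dt) * [p*1.596064 + (1-p)*0.155561] = 0.859599
  V(1,1) = exp(-r*dt) * [p*0.155561 + (1-p)*0.000000] = 0.076113
  V(0,0) = exp(-r*dt) * [p*0.859599 + (1-p)*0.076113] = 0.459080

Answer: Price = V(0,0) = 0.4591


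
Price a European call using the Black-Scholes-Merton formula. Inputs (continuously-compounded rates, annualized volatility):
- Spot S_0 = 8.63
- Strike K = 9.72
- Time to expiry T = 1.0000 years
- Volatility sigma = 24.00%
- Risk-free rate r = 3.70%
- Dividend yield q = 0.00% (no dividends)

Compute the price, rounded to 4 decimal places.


Answer: Price = 0.5404

Derivation:
d1 = (ln(S/K) + (r - q + 0.5*sigma^2) * T) / (sigma * sqrt(T)) = -0.22142131
d2 = d1 - sigma * sqrt(T) = -0.46142131
exp(-rT) = 0.96367614; exp(-qT) = 1.00000000
C = S_0 * exp(-qT) * N(d1) - K * exp(-rT) * N(d2)
N(d1) = 0.41238220; N(d2) = 0.32224818
C = 8.6300 * 1.00000000 * 0.41238220 - 9.7200 * 0.96367614 * 0.32224818 = 0.5404


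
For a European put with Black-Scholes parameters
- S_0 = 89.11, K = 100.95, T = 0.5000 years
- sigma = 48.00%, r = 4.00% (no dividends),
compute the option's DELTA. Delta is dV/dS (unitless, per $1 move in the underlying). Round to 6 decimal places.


Answer: Delta = -0.555247

Derivation:
d1 = -0.1389281659; d2 = -0.4783394209
phi(d1) = 0.3951107985; exp(-qT) = 1.0000000000; exp(-rT) = 0.9801986733
N(-d1) = 0.5552465432
Delta = -exp(-qT) * N(-d1) = -1.0000000000 * 0.5552465432 = -0.555247


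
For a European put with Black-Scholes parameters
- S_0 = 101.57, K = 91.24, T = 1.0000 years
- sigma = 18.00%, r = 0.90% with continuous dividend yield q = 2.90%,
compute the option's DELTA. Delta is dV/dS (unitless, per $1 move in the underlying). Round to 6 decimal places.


Answer: Delta = -0.274649

Derivation:
d1 = 0.5747489919; d2 = 0.3947489919
phi(d1) = 0.3382037566; exp(-qT) = 0.9714164645; exp(-rT) = 0.9910403788
N(-d1) = 0.2827305343
Delta = -exp(-qT) * N(-d1) = -0.9714164645 * 0.2827305343 = -0.274649


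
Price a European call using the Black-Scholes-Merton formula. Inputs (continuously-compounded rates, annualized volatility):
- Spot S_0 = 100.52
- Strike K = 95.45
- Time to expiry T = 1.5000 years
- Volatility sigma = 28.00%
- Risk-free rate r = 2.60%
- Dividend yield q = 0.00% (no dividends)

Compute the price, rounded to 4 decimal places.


Answer: Price = 17.9027

Derivation:
d1 = (ln(S/K) + (r - q + 0.5*sigma^2) * T) / (sigma * sqrt(T)) = 0.43610879
d2 = d1 - sigma * sqrt(T) = 0.09318023
exp(-rT) = 0.96175071; exp(-qT) = 1.00000000
C = S_0 * exp(-qT) * N(d1) - K * exp(-rT) * N(d2)
N(d1) = 0.66862110; N(d2) = 0.53711981
C = 100.5200 * 1.00000000 * 0.66862110 - 95.4500 * 0.96175071 * 0.53711981 = 17.9027


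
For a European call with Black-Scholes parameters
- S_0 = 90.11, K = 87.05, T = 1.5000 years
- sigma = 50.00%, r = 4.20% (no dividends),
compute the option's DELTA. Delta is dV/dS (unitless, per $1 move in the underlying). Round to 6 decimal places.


d1 = 0.4654822187; d2 = -0.1468902170
phi(d1) = 0.3579809948; exp(-qT) = 1.0000000000; exp(-rT) = 0.9389434737
N(d1) = 0.6792069162
Delta = exp(-qT) * N(d1) = 1.0000000000 * 0.6792069162 = 0.679207

Answer: Delta = 0.679207


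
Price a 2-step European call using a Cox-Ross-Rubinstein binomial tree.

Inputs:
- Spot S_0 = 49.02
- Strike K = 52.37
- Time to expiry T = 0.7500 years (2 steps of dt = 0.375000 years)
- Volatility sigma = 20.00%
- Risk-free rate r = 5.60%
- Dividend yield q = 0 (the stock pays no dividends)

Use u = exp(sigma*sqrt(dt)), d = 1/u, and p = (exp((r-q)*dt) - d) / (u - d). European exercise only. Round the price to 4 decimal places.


dt = T/N = 0.375000
u = exp(sigma*sqrt(dt)) = 1.130290; d = 1/u = 0.884728
p = (exp((r-q)*dt) - d) / (u - d) = 0.555842
Discount per step: exp(-r*dt) = 0.979219
Stock lattice S(k, i) with i counting down-moves:
  k=0: S(0,0) = 49.0200
  k=1: S(1,0) = 55.4068; S(1,1) = 43.3694
  k=2: S(2,0) = 62.6258; S(2,1) = 49.0200; S(2,2) = 38.3701
Terminal payoffs V(N, i) = max(S_T - K, 0):
  V(2,0) = 10.255801; V(2,1) = 0.000000; V(2,2) = 0.000000
Backward induction: V(k, i) = exp(-r*dt) * [p * V(k+1, i) + (1-p) * V(k+1, i+1)].
  V(1,0) = exp(-r*dt) * [p*10.255801 + (1-p)*0.000000] = 5.582141
  V(1,1) = exp(-r*dt) * [p*0.000000 + (1-p)*0.000000] = 0.000000
  V(0,0) = exp(-r*dt) * [p*5.582141 + (1-p)*0.000000] = 3.038309

Answer: Price = V(0,0) = 3.0383


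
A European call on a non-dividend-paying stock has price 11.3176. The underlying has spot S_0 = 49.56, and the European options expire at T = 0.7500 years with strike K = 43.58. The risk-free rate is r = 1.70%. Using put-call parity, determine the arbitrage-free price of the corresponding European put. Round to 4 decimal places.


Answer: Put price = 4.7855

Derivation:
Put-call parity: C - P = S_0 * exp(-qT) - K * exp(-rT).
S_0 * exp(-qT) = 49.5600 * 1.00000000 = 49.56000000
K * exp(-rT) = 43.5800 * 0.98733094 = 43.02788223
P = C - S*exp(-qT) + K*exp(-rT)
P = 11.3176 - 49.56000000 + 43.02788223 = 4.7855


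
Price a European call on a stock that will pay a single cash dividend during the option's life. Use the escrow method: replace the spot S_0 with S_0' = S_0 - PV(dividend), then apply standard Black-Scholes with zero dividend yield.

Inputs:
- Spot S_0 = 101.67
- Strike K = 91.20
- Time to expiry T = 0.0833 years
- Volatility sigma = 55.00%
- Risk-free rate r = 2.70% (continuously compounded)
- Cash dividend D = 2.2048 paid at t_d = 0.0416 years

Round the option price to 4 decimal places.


Answer: Price = 11.1815

Derivation:
PV(D) = D * exp(-r * t_d) = 2.2048 * 0.99887743 = 2.20232496
S_0' = S_0 - PV(D) = 101.6700 - 2.20232496 = 99.46767504
d1 = (ln(S_0'/K) + (r + sigma^2/2)*T) / (sigma*sqrt(T)) = 0.64020614
d2 = d1 - sigma*sqrt(T) = 0.48146657
exp(-rT) = 0.99775343
N(d1) = 0.73898070; N(d2) = 0.68490753
C = S_0' * N(d1) - K * exp(-rT) * N(d2) = 99.46767504 * 0.73898070 - 91.2000 * 0.99775343 * 0.68490753 = 11.1815


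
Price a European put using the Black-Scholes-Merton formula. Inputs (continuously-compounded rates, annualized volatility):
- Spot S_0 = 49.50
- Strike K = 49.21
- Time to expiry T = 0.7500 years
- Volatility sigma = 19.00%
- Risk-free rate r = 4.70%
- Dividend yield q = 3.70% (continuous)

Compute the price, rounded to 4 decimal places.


Answer: Price = 2.8264

Derivation:
d1 = (ln(S/K) + (r - q + 0.5*sigma^2) * T) / (sigma * sqrt(T)) = 0.16356221
d2 = d1 - sigma * sqrt(T) = -0.00098262
exp(-rT) = 0.96536405; exp(-qT) = 0.97263149
P = K * exp(-rT) * N(-d2) - S_0 * exp(-qT) * N(-d1)
N(-d1) = 0.43503790; N(-d2) = 0.50039201
P = 49.2100 * 0.96536405 * 0.50039201 - 49.5000 * 0.97263149 * 0.43503790 = 2.8264


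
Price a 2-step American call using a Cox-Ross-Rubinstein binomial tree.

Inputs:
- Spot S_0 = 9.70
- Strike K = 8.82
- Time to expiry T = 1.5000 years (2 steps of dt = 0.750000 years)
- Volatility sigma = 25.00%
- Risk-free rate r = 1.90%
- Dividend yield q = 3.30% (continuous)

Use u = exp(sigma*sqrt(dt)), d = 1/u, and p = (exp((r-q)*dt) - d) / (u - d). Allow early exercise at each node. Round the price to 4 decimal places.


Answer: Price = V(0,0) = 1.5507

Derivation:
dt = T/N = 0.750000
u = exp(sigma*sqrt(dt)) = 1.241731; d = 1/u = 0.805327
p = (exp((r-q)*dt) - d) / (u - d) = 0.422149
Discount per step: exp(-r*dt) = 0.985851
Stock lattice S(k, i) with i counting down-moves:
  k=0: S(0,0) = 9.7000
  k=1: S(1,0) = 12.0448; S(1,1) = 7.8117
  k=2: S(2,0) = 14.9564; S(2,1) = 9.7000; S(2,2) = 6.2910
Terminal payoffs V(N, i) = max(S_T - K, 0):
  V(2,0) = 6.136389; V(2,1) = 0.880000; V(2,2) = 0.000000
Backward induction: V(k, i) = exp(-r*dt) * [p * V(k+1, i) + (1-p) * V(k+1, i+1)]; then take max(V_cont, immediate exercise) for American.
  V(1,0) = exp(-r*dt) * [p*6.136389 + (1-p)*0.880000] = 3.055134; exercise = 3.224790; V(1,0) = max -> 3.224790
  V(1,1) = exp(-r*dt) * [p*0.880000 + (1-p)*0.000000] = 0.366235; exercise = 0.000000; V(1,1) = max -> 0.366235
  V(0,0) = exp(-r*dt) * [p*3.224790 + (1-p)*0.366235] = 1.550717; exercise = 0.880000; V(0,0) = max -> 1.550717


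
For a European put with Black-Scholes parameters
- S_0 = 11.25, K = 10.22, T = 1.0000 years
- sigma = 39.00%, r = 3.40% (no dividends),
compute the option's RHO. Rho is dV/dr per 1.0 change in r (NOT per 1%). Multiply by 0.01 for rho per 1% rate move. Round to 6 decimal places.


d1 = 0.5283885740; d2 = 0.1383885740
phi(d1) = 0.3469634709; exp(-qT) = 1.0000000000; exp(-rT) = 0.9665715046
N(-d2) = 0.4449666634
Rho = -K*T*exp(-rT)*N(-d2) = -10.2200 * 1.0000 * 0.9665715046 * 0.4449666634 = -4.395541

Answer: Rho = -4.395541


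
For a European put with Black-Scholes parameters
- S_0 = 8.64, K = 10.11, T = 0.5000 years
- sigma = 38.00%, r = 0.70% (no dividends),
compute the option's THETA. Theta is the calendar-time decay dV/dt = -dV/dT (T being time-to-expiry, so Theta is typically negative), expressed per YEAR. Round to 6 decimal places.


Answer: Theta = -0.788100

Derivation:
d1 = -0.4373732710; d2 = -0.7060738478
phi(d1) = 0.3625524149; exp(-qT) = 1.0000000000; exp(-rT) = 0.9965061179
Theta = -S*exp(-qT)*phi(d1)*sigma/(2*sqrt(T)) + r*K*exp(-rT)*N(-d2) - q*S*exp(-qT)*N(-d1)
N(-d1) = 0.6690796673; N(-d2) = 0.7599288929; sqrt(T) = 0.7071067812
Term 1 = -8.6400 * 1.0000000000 * 0.3625524149 * 0.3800 / (2 * 0.7071067812) = -0.8416918917
Term 2 = 0.0070 * 10.1100 * 0.9965061179 * 0.7599288929 = 0.0535922662
Term 3 = 0 (no dividend yield, q = 0)
Theta = -0.8416918917 + (0.0535922662) + (0.0000000000) = -0.788100


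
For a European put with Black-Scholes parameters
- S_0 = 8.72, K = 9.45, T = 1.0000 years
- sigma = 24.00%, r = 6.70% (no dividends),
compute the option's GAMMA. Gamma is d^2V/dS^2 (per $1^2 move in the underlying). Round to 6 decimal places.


Answer: Gamma = 0.190234

Derivation:
d1 = 0.0641854017; d2 = -0.1758145983
phi(d1) = 0.3981213518; exp(-qT) = 1.0000000000; exp(-rT) = 0.9351952013
Gamma = exp(-qT) * phi(d1) / (S * sigma * sqrt(T)) = 1.0000000000 * 0.3981213518 / (8.7200 * 0.2400 * 1.0000000000) = 0.190234


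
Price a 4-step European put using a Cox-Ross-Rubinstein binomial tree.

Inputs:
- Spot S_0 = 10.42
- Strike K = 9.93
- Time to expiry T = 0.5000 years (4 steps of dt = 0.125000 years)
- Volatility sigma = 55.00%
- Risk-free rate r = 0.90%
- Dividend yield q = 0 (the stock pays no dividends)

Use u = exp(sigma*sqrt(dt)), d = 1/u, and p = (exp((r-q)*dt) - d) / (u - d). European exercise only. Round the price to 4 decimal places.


dt = T/N = 0.125000
u = exp(sigma*sqrt(dt)) = 1.214648; d = 1/u = 0.823284
p = (exp((r-q)*dt) - d) / (u - d) = 0.454415
Discount per step: exp(-r*dt) = 0.998876
Stock lattice S(k, i) with i counting down-moves:
  k=0: S(0,0) = 10.4200
  k=1: S(1,0) = 12.6566; S(1,1) = 8.5786
  k=2: S(2,0) = 15.3734; S(2,1) = 10.4200; S(2,2) = 7.0626
  k=3: S(3,0) = 18.6732; S(3,1) = 12.6566; S(3,2) = 8.5786; S(3,3) = 5.8146
  k=4: S(4,0) = 22.6814; S(4,1) = 15.3734; S(4,2) = 10.4200; S(4,3) = 7.0626; S(4,4) = 4.7870
Terminal payoffs V(N, i) = max(K - S_T, 0):
  V(4,0) = 0.000000; V(4,1) = 0.000000; V(4,2) = 0.000000; V(4,3) = 2.867364; V(4,4) = 5.142973
Backward induction: V(k, i) = exp(-r*dt) * [p * V(k+1, i) + (1-p) * V(k+1, i+1)].
  V(3,0) = exp(-r*dt) * [p*0.000000 + (1-p)*0.000000] = 0.000000
  V(3,1) = exp(-r*dt) * [p*0.000000 + (1-p)*0.000000] = 0.000000
  V(3,2) = exp(-r*dt) * [p*0.000000 + (1-p)*2.867364] = 1.562631
  V(3,3) = exp(-r*dt) * [p*2.867364 + (1-p)*5.142973] = 4.104282
  V(2,0) = exp(-r*dt) * [p*0.000000 + (1-p)*0.000000] = 0.000000
  V(2,1) = exp(-r*dt) * [p*0.000000 + (1-p)*1.562631] = 0.851589
  V(2,2) = exp(-r*dt) * [p*1.562631 + (1-p)*4.104282] = 2.946001
  V(1,0) = exp(-r*dt) * [p*0.000000 + (1-p)*0.851589] = 0.464092
  V(1,1) = exp(-r*dt) * [p*0.851589 + (1-p)*2.946001] = 1.992026
  V(0,0) = exp(-r*dt) * [p*0.464092 + (1-p)*1.992026] = 1.296251

Answer: Price = V(0,0) = 1.2963


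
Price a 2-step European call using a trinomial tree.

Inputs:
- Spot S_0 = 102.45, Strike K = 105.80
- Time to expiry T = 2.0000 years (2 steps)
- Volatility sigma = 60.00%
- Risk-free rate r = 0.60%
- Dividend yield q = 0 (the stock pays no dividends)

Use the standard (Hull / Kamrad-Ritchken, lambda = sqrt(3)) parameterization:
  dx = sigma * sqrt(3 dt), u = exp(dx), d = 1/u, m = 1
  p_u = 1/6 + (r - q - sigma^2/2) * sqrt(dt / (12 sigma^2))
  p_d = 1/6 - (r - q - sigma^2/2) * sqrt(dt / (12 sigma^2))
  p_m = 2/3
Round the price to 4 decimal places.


dt = T/N = 1.000000; dx = sigma*sqrt(3*dt) = 1.039230
u = exp(dx) = 2.827041; d = 1/u = 0.353727
p_u = 0.082951, p_m = 0.666667, p_d = 0.250382
Discount per step: exp(-r*dt) = 0.994018
Stock lattice S(k, j) with j the centered position index:
  k=0: S(0,+0) = 102.4500
  k=1: S(1,-1) = 36.2393; S(1,+0) = 102.4500; S(1,+1) = 289.6303
  k=2: S(2,-2) = 12.8188; S(2,-1) = 36.2393; S(2,+0) = 102.4500; S(2,+1) = 289.6303; S(2,+2) = 818.7967
Terminal payoffs V(N, j) = max(S_T - K, 0):
  V(2,-2) = 0.000000; V(2,-1) = 0.000000; V(2,+0) = 0.000000; V(2,+1) = 183.830322; V(2,+2) = 712.996717
Backward induction: V(k, j) = exp(-r*dt) * [p_u * V(k+1, j+1) + p_m * V(k+1, j) + p_d * V(k+1, j-1)]
  V(1,-1) = exp(-r*dt) * [p_u*0.000000 + p_m*0.000000 + p_d*0.000000] = 0.000000
  V(1,+0) = exp(-r*dt) * [p_u*183.830322 + p_m*0.000000 + p_d*0.000000] = 15.157667
  V(1,+1) = exp(-r*dt) * [p_u*712.996717 + p_m*183.830322 + p_d*0.000000] = 180.610332
  V(0,+0) = exp(-r*dt) * [p_u*180.610332 + p_m*15.157667 + p_d*0.000000] = 24.936826

Answer: Price = V(0,0) = 24.9368


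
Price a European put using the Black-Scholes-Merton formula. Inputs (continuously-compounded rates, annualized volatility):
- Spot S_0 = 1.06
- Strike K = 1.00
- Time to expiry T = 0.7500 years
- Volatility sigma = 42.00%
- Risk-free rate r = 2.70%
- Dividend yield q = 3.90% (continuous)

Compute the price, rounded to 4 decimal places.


Answer: Price = 0.1216

Derivation:
d1 = (ln(S/K) + (r - q + 0.5*sigma^2) * T) / (sigma * sqrt(T)) = 0.31731970
d2 = d1 - sigma * sqrt(T) = -0.04641097
exp(-rT) = 0.97995365; exp(-qT) = 0.97117364
P = K * exp(-rT) * N(-d2) - S_0 * exp(-qT) * N(-d1)
N(-d1) = 0.37550051; N(-d2) = 0.51850865
P = 1.0000 * 0.97995365 * 0.51850865 - 1.0600 * 0.97117364 * 0.37550051 = 0.1216


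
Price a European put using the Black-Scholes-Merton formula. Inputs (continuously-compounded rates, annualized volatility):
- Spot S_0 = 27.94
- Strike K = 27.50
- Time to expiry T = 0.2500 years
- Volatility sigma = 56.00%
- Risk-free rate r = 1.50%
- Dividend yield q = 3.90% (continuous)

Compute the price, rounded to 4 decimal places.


d1 = (ln(S/K) + (r - q + 0.5*sigma^2) * T) / (sigma * sqrt(T)) = 0.17526196
d2 = d1 - sigma * sqrt(T) = -0.10473804
exp(-rT) = 0.99625702; exp(-qT) = 0.99029738
P = K * exp(-rT) * N(-d2) - S_0 * exp(-qT) * N(-d1)
N(-d1) = 0.43043690; N(-d2) = 0.54170816
P = 27.5000 * 0.99625702 * 0.54170816 - 27.9400 * 0.99029738 * 0.43043690 = 2.9315

Answer: Price = 2.9315


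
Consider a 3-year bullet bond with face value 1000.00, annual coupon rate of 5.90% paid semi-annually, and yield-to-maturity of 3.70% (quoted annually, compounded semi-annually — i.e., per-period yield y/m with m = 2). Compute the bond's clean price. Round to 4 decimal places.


Answer: Price = 1061.9289

Derivation:
Coupon per period c = face * coupon_rate / m = 29.500000
Periods per year m = 2; per-period yield y/m = 0.018500
Number of cashflows N = 6
Cashflows (t years, CF_t, discount factor 1/(1+y/m)^(m*t), PV):
  t = 0.5000: CF_t = 29.500000, DF = 0.981836, PV = 28.964163
  t = 1.0000: CF_t = 29.500000, DF = 0.964002, PV = 28.438059
  t = 1.5000: CF_t = 29.500000, DF = 0.946492, PV = 27.921511
  t = 2.0000: CF_t = 29.500000, DF = 0.929300, PV = 27.414346
  t = 2.5000: CF_t = 29.500000, DF = 0.912420, PV = 26.916392
  t = 3.0000: CF_t = 1029.500000, DF = 0.895847, PV = 922.274394
Price P = sum_t PV_t = 1061.928864


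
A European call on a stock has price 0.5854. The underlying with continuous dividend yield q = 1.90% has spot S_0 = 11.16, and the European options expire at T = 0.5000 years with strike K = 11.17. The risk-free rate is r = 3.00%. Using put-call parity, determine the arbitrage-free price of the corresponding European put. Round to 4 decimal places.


Put-call parity: C - P = S_0 * exp(-qT) - K * exp(-rT).
S_0 * exp(-qT) = 11.1600 * 0.99054498 = 11.05448200
K * exp(-rT) = 11.1700 * 0.98511194 = 11.00370037
P = C - S*exp(-qT) + K*exp(-rT)
P = 0.5854 - 11.05448200 + 11.00370037 = 0.5346

Answer: Put price = 0.5346


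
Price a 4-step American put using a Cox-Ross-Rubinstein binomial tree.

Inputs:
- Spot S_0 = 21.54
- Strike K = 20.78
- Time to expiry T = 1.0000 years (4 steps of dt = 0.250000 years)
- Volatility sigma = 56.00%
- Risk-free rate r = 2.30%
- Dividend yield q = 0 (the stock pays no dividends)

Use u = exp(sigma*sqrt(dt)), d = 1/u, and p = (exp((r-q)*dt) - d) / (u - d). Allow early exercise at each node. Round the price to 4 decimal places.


dt = T/N = 0.250000
u = exp(sigma*sqrt(dt)) = 1.323130; d = 1/u = 0.755784
p = (exp((r-q)*dt) - d) / (u - d) = 0.440618
Discount per step: exp(-r*dt) = 0.994266
Stock lattice S(k, i) with i counting down-moves:
  k=0: S(0,0) = 21.5400
  k=1: S(1,0) = 28.5002; S(1,1) = 16.2796
  k=2: S(2,0) = 37.7095; S(2,1) = 21.5400; S(2,2) = 12.3038
  k=3: S(3,0) = 49.8945; S(3,1) = 28.5002; S(3,2) = 16.2796; S(3,3) = 9.2990
  k=4: S(4,0) = 66.0170; S(4,1) = 37.7095; S(4,2) = 21.5400; S(4,3) = 12.3038; S(4,4) = 7.0281
Terminal payoffs V(N, i) = max(K - S_T, 0):
  V(4,0) = 0.000000; V(4,1) = 0.000000; V(4,2) = 0.000000; V(4,3) = 8.476157; V(4,4) = 13.751933
Backward induction: V(k, i) = exp(-r*dt) * [p * V(k+1, i) + (1-p) * V(k+1, i+1)]; then take max(V_cont, immediate exercise) for American.
  V(3,0) = exp(-r*dt) * [p*0.000000 + (1-p)*0.000000] = 0.000000; exercise = 0.000000; V(3,0) = max -> 0.000000
  V(3,1) = exp(-r*dt) * [p*0.000000 + (1-p)*0.000000] = 0.000000; exercise = 0.000000; V(3,1) = max -> 0.000000
  V(3,2) = exp(-r*dt) * [p*0.000000 + (1-p)*8.476157] = 4.714226; exercise = 4.500418; V(3,2) = max -> 4.714226
  V(3,3) = exp(-r*dt) * [p*8.476157 + (1-p)*13.751933] = 11.361813; exercise = 11.480955; V(3,3) = max -> 11.480955
  V(2,0) = exp(-r*dt) * [p*0.000000 + (1-p)*0.000000] = 0.000000; exercise = 0.000000; V(2,0) = max -> 0.000000
  V(2,1) = exp(-r*dt) * [p*0.000000 + (1-p)*4.714226] = 2.621934; exercise = 0.000000; V(2,1) = max -> 2.621934
  V(2,2) = exp(-r*dt) * [p*4.714226 + (1-p)*11.480955] = 8.450682; exercise = 8.476157; V(2,2) = max -> 8.476157
  V(1,0) = exp(-r*dt) * [p*0.000000 + (1-p)*2.621934] = 1.458254; exercise = 0.000000; V(1,0) = max -> 1.458254
  V(1,1) = exp(-r*dt) * [p*2.621934 + (1-p)*8.476157] = 5.862873; exercise = 4.500418; V(1,1) = max -> 5.862873
  V(0,0) = exp(-r*dt) * [p*1.458254 + (1-p)*5.862873] = 3.899632; exercise = 0.000000; V(0,0) = max -> 3.899632

Answer: Price = V(0,0) = 3.8996


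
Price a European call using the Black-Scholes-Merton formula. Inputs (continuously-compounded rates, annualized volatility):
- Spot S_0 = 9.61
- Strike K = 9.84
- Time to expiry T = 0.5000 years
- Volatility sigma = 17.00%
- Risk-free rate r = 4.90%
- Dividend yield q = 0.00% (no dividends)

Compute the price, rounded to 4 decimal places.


d1 = (ln(S/K) + (r - q + 0.5*sigma^2) * T) / (sigma * sqrt(T)) = 0.06716277
d2 = d1 - sigma * sqrt(T) = -0.05304539
exp(-rT) = 0.97579769; exp(-qT) = 1.00000000
C = S_0 * exp(-qT) * N(d1) - K * exp(-rT) * N(d2)
N(d1) = 0.52677394; N(d2) = 0.47884787
C = 9.6100 * 1.00000000 * 0.52677394 - 9.8400 * 0.97579769 * 0.47884787 = 0.4645

Answer: Price = 0.4645


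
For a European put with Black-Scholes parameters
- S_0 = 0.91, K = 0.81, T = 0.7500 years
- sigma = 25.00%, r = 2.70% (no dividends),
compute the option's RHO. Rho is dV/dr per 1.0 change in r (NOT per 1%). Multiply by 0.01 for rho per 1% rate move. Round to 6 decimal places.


d1 = 0.7394603029; d2 = 0.5229539519
phi(d1) = 0.3035104301; exp(-qT) = 1.0000000000; exp(-rT) = 0.9799536543
N(-d2) = 0.3005031491
Rho = -K*T*exp(-rT)*N(-d2) = -0.8100 * 0.7500 * 0.9799536543 * 0.3005031491 = -0.178896

Answer: Rho = -0.178896


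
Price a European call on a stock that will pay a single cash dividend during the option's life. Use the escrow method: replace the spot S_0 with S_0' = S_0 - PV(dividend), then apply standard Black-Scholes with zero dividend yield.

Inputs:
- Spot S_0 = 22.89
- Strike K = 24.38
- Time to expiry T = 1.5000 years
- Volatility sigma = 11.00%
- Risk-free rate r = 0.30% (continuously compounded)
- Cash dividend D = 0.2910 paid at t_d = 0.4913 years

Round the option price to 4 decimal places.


PV(D) = D * exp(-r * t_d) = 0.2910 * 0.99852719 = 0.29057141
S_0' = S_0 - PV(D) = 22.8900 - 0.29057141 = 22.59942859
d1 = (ln(S_0'/K) + (r + sigma^2/2)*T) / (sigma*sqrt(T)) = -0.46216306
d2 = d1 - sigma*sqrt(T) = -0.59688499
exp(-rT) = 0.99551011
N(d1) = 0.32198220; N(d2) = 0.27529208
C = S_0' * N(d1) - K * exp(-rT) * N(d2) = 22.59942859 * 0.32198220 - 24.3800 * 0.99551011 * 0.27529208 = 0.5951

Answer: Price = 0.5951


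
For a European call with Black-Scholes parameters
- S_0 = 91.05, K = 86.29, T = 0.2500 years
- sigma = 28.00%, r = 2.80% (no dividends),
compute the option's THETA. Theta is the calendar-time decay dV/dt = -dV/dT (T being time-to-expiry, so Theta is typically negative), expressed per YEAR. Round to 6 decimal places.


Answer: Theta = -10.499725

Derivation:
d1 = 0.5035363547; d2 = 0.3635363547
phi(d1) = 0.3514411653; exp(-qT) = 1.0000000000; exp(-rT) = 0.9930244429
Theta = -S*exp(-qT)*phi(d1)*sigma/(2*sqrt(T)) - r*K*exp(-rT)*N(d2) + q*S*exp(-qT)*N(d1)
N(d1) = 0.6927063865; N(d2) = 0.6418978696; sqrt(T) = 0.5000000000
Term 1 = -91.0500 * 1.0000000000 * 0.3514411653 * 0.2800 / (2 * 0.5000000000) = -8.9596410682
Term 2 = -0.0280 * 86.2900 * 0.9930244429 * 0.6418978696 = -1.5400838733
Term 3 = 0 (no dividend yield, q = 0)
Theta = -8.9596410682 + (-1.5400838733) + (0.0000000000) = -10.499725


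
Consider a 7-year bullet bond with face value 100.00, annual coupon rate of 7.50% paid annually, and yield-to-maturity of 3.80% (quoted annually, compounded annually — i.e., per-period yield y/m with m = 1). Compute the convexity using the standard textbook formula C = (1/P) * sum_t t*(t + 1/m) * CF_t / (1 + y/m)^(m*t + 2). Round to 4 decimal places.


Answer: Convexity = 40.5100

Derivation:
Coupon per period c = face * coupon_rate / m = 7.500000
Periods per year m = 1; per-period yield y/m = 0.038000
Number of cashflows N = 7
Cashflows (t years, CF_t, discount factor 1/(1+y/m)^(m*t), PV):
  t = 1.0000: CF_t = 7.500000, DF = 0.963391, PV = 7.225434
  t = 2.0000: CF_t = 7.500000, DF = 0.928122, PV = 6.960919
  t = 3.0000: CF_t = 7.500000, DF = 0.894145, PV = 6.706087
  t = 4.0000: CF_t = 7.500000, DF = 0.861411, PV = 6.460585
  t = 5.0000: CF_t = 7.500000, DF = 0.829876, PV = 6.224070
  t = 6.0000: CF_t = 7.500000, DF = 0.799495, PV = 5.996214
  t = 7.0000: CF_t = 107.500000, DF = 0.770227, PV = 82.799362
Price P = sum_t PV_t = 122.372671
Convexity numerator sum_t t*(t + 1/m) * CF_t / (1+y/m)^(m*t + 2):
  t = 1.0000: term = 13.412175
  t = 2.0000: term = 38.763510
  t = 3.0000: term = 74.688845
  t = 4.0000: term = 119.924285
  t = 5.0000: term = 173.300990
  t = 6.0000: term = 233.739293
  t = 7.0000: term = 4303.485159
Convexity = (1/P) * sum = 4957.314257 / 122.372671 = 40.509978


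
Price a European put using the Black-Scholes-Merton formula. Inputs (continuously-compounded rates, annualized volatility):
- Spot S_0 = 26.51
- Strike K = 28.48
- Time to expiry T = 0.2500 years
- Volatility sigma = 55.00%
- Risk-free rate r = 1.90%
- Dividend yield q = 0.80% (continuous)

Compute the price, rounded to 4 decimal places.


d1 = (ln(S/K) + (r - q + 0.5*sigma^2) * T) / (sigma * sqrt(T)) = -0.11315479
d2 = d1 - sigma * sqrt(T) = -0.38815479
exp(-rT) = 0.99526126; exp(-qT) = 0.99800200
P = K * exp(-rT) * N(-d2) - S_0 * exp(-qT) * N(-d1)
N(-d1) = 0.54504608; N(-d2) = 0.65104925
P = 28.4800 * 0.99526126 * 0.65104925 - 26.5100 * 0.99800200 * 0.54504608 = 4.0337

Answer: Price = 4.0337


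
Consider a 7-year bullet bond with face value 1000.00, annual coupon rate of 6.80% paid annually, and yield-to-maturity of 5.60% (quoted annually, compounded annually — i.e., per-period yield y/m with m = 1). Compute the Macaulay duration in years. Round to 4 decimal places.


Answer: Macaulay duration = 5.8399 years

Derivation:
Coupon per period c = face * coupon_rate / m = 68.000000
Periods per year m = 1; per-period yield y/m = 0.056000
Number of cashflows N = 7
Cashflows (t years, CF_t, discount factor 1/(1+y/m)^(m*t), PV):
  t = 1.0000: CF_t = 68.000000, DF = 0.946970, PV = 64.393939
  t = 2.0000: CF_t = 68.000000, DF = 0.896752, PV = 60.979109
  t = 3.0000: CF_t = 68.000000, DF = 0.849197, PV = 57.745369
  t = 4.0000: CF_t = 68.000000, DF = 0.804163, PV = 54.683114
  t = 5.0000: CF_t = 68.000000, DF = 0.761518, PV = 51.783252
  t = 6.0000: CF_t = 68.000000, DF = 0.721135, PV = 49.037171
  t = 7.0000: CF_t = 1068.000000, DF = 0.682893, PV = 729.329576
Price P = sum_t PV_t = 1067.951530
Macaulay numerator sum_t t * PV_t:
  t * PV_t at t = 1.0000: 64.393939
  t * PV_t at t = 2.0000: 121.958219
  t * PV_t at t = 3.0000: 173.236106
  t * PV_t at t = 4.0000: 218.732457
  t * PV_t at t = 5.0000: 258.916261
  t * PV_t at t = 6.0000: 294.223023
  t * PV_t at t = 7.0000: 5105.307029
Macaulay duration D = (sum_t t * PV_t) / P = 6236.767034 / 1067.951530 = 5.839935


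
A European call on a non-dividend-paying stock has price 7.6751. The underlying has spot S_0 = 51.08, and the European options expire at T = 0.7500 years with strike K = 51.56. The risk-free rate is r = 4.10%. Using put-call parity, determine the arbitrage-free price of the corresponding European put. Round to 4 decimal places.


Put-call parity: C - P = S_0 * exp(-qT) - K * exp(-rT).
S_0 * exp(-qT) = 51.0800 * 1.00000000 = 51.08000000
K * exp(-rT) = 51.5600 * 0.96971797 = 49.99865865
P = C - S*exp(-qT) + K*exp(-rT)
P = 7.6751 - 51.08000000 + 49.99865865 = 6.5938

Answer: Put price = 6.5938


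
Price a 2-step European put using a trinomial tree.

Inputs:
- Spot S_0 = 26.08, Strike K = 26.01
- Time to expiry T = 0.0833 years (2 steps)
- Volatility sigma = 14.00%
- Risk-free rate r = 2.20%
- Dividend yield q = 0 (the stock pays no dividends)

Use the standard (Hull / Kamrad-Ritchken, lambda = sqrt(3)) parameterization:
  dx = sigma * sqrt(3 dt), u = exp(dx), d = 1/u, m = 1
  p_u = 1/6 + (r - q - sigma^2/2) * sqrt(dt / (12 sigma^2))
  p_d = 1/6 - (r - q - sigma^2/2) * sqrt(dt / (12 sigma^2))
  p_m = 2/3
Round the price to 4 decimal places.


Answer: Price = V(0,0) = 0.3178

Derivation:
dt = T/N = 0.041650; dx = sigma*sqrt(3*dt) = 0.049488
u = exp(dx) = 1.050733; d = 1/u = 0.951717
p_u = 0.171801, p_m = 0.666667, p_d = 0.161533
Discount per step: exp(-r*dt) = 0.999084
Stock lattice S(k, j) with j the centered position index:
  k=0: S(0,+0) = 26.0800
  k=1: S(1,-1) = 24.8208; S(1,+0) = 26.0800; S(1,+1) = 27.4031
  k=2: S(2,-2) = 23.6224; S(2,-1) = 24.8208; S(2,+0) = 26.0800; S(2,+1) = 27.4031; S(2,+2) = 28.7933
Terminal payoffs V(N, j) = max(K - S_T, 0):
  V(2,-2) = 2.387643; V(2,-1) = 1.189221; V(2,+0) = 0.000000; V(2,+1) = 0.000000; V(2,+2) = 0.000000
Backward induction: V(k, j) = exp(-r*dt) * [p_u * V(k+1, j+1) + p_m * V(k+1, j) + p_d * V(k+1, j-1)]
  V(1,-1) = exp(-r*dt) * [p_u*0.000000 + p_m*1.189221 + p_d*2.387643] = 1.177417
  V(1,+0) = exp(-r*dt) * [p_u*0.000000 + p_m*0.000000 + p_d*1.189221] = 0.191922
  V(1,+1) = exp(-r*dt) * [p_u*0.000000 + p_m*0.000000 + p_d*0.000000] = 0.000000
  V(0,+0) = exp(-r*dt) * [p_u*0.000000 + p_m*0.191922 + p_d*1.177417] = 0.317848


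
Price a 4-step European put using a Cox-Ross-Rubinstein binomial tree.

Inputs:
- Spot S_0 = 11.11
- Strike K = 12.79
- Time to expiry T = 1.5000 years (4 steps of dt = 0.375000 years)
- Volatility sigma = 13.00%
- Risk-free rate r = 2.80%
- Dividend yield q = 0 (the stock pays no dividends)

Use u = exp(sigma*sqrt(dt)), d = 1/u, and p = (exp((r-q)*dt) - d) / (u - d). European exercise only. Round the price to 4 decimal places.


Answer: Price = V(0,0) = 1.4337

Derivation:
dt = T/N = 0.375000
u = exp(sigma*sqrt(dt)) = 1.082863; d = 1/u = 0.923478
p = (exp((r-q)*dt) - d) / (u - d) = 0.546334
Discount per step: exp(-r*dt) = 0.989555
Stock lattice S(k, i) with i counting down-moves:
  k=0: S(0,0) = 11.1100
  k=1: S(1,0) = 12.0306; S(1,1) = 10.2598
  k=2: S(2,0) = 13.0275; S(2,1) = 11.1100; S(2,2) = 9.4747
  k=3: S(3,0) = 14.1070; S(3,1) = 12.0306; S(3,2) = 10.2598; S(3,3) = 8.7497
  k=4: S(4,0) = 15.2759; S(4,1) = 13.0275; S(4,2) = 11.1100; S(4,3) = 9.4747; S(4,4) = 8.0802
Terminal payoffs V(N, i) = max(K - S_T, 0):
  V(4,0) = 0.000000; V(4,1) = 0.000000; V(4,2) = 1.680000; V(4,3) = 3.315265; V(4,4) = 4.709838
Backward induction: V(k, i) = exp(-r*dt) * [p * V(k+1, i) + (1-p) * V(k+1, i+1)].
  V(3,0) = exp(-r*dt) * [p*0.000000 + (1-p)*0.000000] = 0.000000
  V(3,1) = exp(-r*dt) * [p*0.000000 + (1-p)*1.680000] = 0.754199
  V(3,2) = exp(-r*dt) * [p*1.680000 + (1-p)*3.315265] = 2.396568
  V(3,3) = exp(-r*dt) * [p*3.315265 + (1-p)*4.709838] = 3.906699
  V(2,0) = exp(-r*dt) * [p*0.000000 + (1-p)*0.754199] = 0.338581
  V(2,1) = exp(-r*dt) * [p*0.754199 + (1-p)*2.396568] = 1.483626
  V(2,2) = exp(-r*dt) * [p*2.396568 + (1-p)*3.906699] = 3.049476
  V(1,0) = exp(-r*dt) * [p*0.338581 + (1-p)*1.483626] = 0.849087
  V(1,1) = exp(-r*dt) * [p*1.483626 + (1-p)*3.049476] = 2.171083
  V(0,0) = exp(-r*dt) * [p*0.849087 + (1-p)*2.171083] = 1.433699


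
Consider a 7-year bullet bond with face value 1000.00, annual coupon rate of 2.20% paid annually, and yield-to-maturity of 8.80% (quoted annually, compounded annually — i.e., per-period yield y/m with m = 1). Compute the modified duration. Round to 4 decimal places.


Coupon per period c = face * coupon_rate / m = 22.000000
Periods per year m = 1; per-period yield y/m = 0.088000
Number of cashflows N = 7
Cashflows (t years, CF_t, discount factor 1/(1+y/m)^(m*t), PV):
  t = 1.0000: CF_t = 22.000000, DF = 0.919118, PV = 20.220588
  t = 2.0000: CF_t = 22.000000, DF = 0.844777, PV = 18.585099
  t = 3.0000: CF_t = 22.000000, DF = 0.776450, PV = 17.081893
  t = 4.0000: CF_t = 22.000000, DF = 0.713649, PV = 15.700269
  t = 5.0000: CF_t = 22.000000, DF = 0.655927, PV = 14.430394
  t = 6.0000: CF_t = 22.000000, DF = 0.602874, PV = 13.263230
  t = 7.0000: CF_t = 1022.000000, DF = 0.554112, PV = 566.302695
Price P = sum_t PV_t = 665.584169
First compute Macaulay numerator sum_t t * PV_t:
  t * PV_t at t = 1.0000: 20.220588
  t * PV_t at t = 2.0000: 37.170199
  t * PV_t at t = 3.0000: 51.245679
  t * PV_t at t = 4.0000: 62.801077
  t * PV_t at t = 5.0000: 72.151972
  t * PV_t at t = 6.0000: 79.579381
  t * PV_t at t = 7.0000: 3964.118864
Macaulay duration D = 4287.287760 / 665.584169 = 6.441391
Modified duration = D / (1 + y/m) = 6.441391 / (1 + 0.088000) = 5.920396

Answer: Modified duration = 5.9204


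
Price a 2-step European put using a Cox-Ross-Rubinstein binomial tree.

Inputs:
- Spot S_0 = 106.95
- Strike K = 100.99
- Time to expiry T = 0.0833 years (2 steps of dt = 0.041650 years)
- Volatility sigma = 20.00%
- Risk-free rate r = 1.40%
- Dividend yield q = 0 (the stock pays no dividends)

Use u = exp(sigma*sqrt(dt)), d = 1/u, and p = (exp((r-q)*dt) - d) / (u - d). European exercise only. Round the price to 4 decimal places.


Answer: Price = V(0,0) = 0.6127

Derivation:
dt = T/N = 0.041650
u = exp(sigma*sqrt(dt)) = 1.041661; d = 1/u = 0.960005
p = (exp((r-q)*dt) - d) / (u - d) = 0.496940
Discount per step: exp(-r*dt) = 0.999417
Stock lattice S(k, i) with i counting down-moves:
  k=0: S(0,0) = 106.9500
  k=1: S(1,0) = 111.4057; S(1,1) = 102.6725
  k=2: S(2,0) = 116.0469; S(2,1) = 106.9500; S(2,2) = 98.5662
Terminal payoffs V(N, i) = max(K - S_T, 0):
  V(2,0) = 0.000000; V(2,1) = 0.000000; V(2,2) = 2.423829
Backward induction: V(k, i) = exp(-r*dt) * [p * V(k+1, i) + (1-p) * V(k+1, i+1)].
  V(1,0) = exp(-r*dt) * [p*0.000000 + (1-p)*0.000000] = 0.000000
  V(1,1) = exp(-r*dt) * [p*0.000000 + (1-p)*2.423829] = 1.218620
  V(0,0) = exp(-r*dt) * [p*0.000000 + (1-p)*1.218620] = 0.612681
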